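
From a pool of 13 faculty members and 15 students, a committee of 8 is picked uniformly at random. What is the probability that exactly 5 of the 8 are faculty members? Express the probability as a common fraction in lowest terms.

There are C(28,8) = 3108105 ways to choose 8 from 28.
Selections with exactly 5 faculty members: choose 5 of the 13 faculty members and 3 of the 15 students, C(13,5)·C(15,3) = 1287·455 = 585585.
Probability = 585585/3108105 = 13/69.

13/69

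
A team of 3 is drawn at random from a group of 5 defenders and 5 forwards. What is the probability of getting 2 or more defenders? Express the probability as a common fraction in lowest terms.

There are C(10,3) = 120 ways to choose the 3.
Favorable selections (2 or more defenders): C(5,2)·C(5,1) + C(5,3)·C(5,0) = 50 + 10 = 60.
Probability = 60/120 = 1/2.

1/2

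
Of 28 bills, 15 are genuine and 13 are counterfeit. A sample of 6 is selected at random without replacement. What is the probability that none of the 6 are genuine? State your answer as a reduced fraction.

There are C(28,6) = 376740 possible selections.
Selections with no genuine (all counterfeit): C(13,6) = 1716.
Probability = 1716/376740 = 11/2415.

11/2415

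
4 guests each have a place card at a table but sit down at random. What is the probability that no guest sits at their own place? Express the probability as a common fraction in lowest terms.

3/8

There are 4! = 24 seatings.
By inclusion-exclusion, seatings with no fixed points: C(4,0)·4! − C(4,1)·3! + C(4,2)·2! − C(4,3)·1! + C(4,4)·0! = 9.
Probability = 9/24 = 3/8.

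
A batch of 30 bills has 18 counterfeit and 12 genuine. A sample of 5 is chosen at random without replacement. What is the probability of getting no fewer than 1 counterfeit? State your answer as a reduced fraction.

There are C(30,5) = 142506 ways to choose the 5.
Favorable selections (no fewer than 1 counterfeit): C(18,1)·C(12,4) + C(18,2)·C(12,3) + C(18,3)·C(12,2) + C(18,4)·C(12,1) + C(18,5)·C(12,0) = 8910 + 33660 + 53856 + 36720 + 8568 = 141714.
Probability = 141714/142506 = 7873/7917.

7873/7917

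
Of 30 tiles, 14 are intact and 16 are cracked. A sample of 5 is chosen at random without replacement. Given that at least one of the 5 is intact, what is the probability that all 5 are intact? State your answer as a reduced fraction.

1/69

Work in counts. Selections with at least one intact: C(30,5) − C(16,5) = 142506 − 4368 = 138138.
Of those, selections where all 5 are intact: C(14,5) = 2002.
Conditional probability = 2002/138138 = 1/69.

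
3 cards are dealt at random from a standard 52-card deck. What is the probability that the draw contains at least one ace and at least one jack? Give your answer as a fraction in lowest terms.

188/5525

There are C(52,3) = 22100 possible draws.
By inclusion-exclusion on the complements, draws missing all aces or all jacks: C(48,3) + C(48,3) − C(44,3) = 17296 + 17296 − 13244 = 21348.
So draws with at least one of each: 22100 − 21348 = 752, probability 752/22100 = 188/5525.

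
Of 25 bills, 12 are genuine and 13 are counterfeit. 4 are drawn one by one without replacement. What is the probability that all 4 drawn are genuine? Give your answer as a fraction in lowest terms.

Multiply the conditional probabilities at each draw: 12/25 · 11/24 · 10/23 · 9/22 = 11880/303600 = 9/230.

9/230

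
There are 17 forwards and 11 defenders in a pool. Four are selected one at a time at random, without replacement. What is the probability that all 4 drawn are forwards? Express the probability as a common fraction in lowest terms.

68/585

Multiply the conditional probabilities at each draw: 17/28 · 16/27 · 15/26 · 14/25 = 57120/491400 = 68/585.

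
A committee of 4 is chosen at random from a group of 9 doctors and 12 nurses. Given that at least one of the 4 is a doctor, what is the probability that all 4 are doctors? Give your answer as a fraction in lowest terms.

7/305

Work in counts. Selections with at least one doctor: C(21,4) − C(12,4) = 5985 − 495 = 5490.
Of those, selections where all 4 are doctors: C(9,4) = 126.
Conditional probability = 126/5490 = 7/305.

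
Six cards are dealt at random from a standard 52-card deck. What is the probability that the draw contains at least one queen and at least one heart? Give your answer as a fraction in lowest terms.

There are C(52,6) = 20358520 possible draws.
By inclusion-exclusion on the complements, draws missing all queens or all hearts: C(48,6) + C(39,6) − C(36,6) = 12271512 + 3262623 − 1947792 = 13586343.
So draws with at least one of each: 20358520 − 13586343 = 6772177, probability 6772177/20358520.

6772177/20358520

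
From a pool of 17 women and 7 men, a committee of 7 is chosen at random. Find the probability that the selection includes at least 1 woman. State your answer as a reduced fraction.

346103/346104

Total selections: C(24,7) = 346104.
Favorable selections (at least 1 woman): C(17,1)·C(7,6) + C(17,2)·C(7,5) + C(17,3)·C(7,4) + C(17,4)·C(7,3) + C(17,5)·C(7,2) + C(17,6)·C(7,1) + C(17,7)·C(7,0) = 119 + 2856 + 23800 + 83300 + 129948 + 86632 + 19448 = 346103.
Probability = 346103/346104.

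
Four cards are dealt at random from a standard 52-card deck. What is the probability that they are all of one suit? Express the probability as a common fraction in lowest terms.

44/4165

There are C(52,4) = 270725 possible 4-card hands.
Hands of one suit: 4 suits × C(13,4) = 4·715 = 2860.
Probability = 2860/270725 = 44/4165.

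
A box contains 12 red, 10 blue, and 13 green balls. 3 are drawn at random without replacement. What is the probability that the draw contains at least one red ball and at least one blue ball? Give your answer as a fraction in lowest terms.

There are C(35,3) = 6545 possible draws.
By inclusion-exclusion on the complements, draws missing all red or all blue: C(23,3) + C(25,3) − C(13,3) = 1771 + 2300 − 286 = 3785.
So draws with at least one of each: 6545 − 3785 = 2760, probability 2760/6545 = 552/1309.

552/1309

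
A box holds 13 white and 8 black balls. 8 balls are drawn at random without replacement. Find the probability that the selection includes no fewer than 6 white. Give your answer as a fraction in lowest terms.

There are C(21,8) = 203490 ways to choose the 8.
Favorable selections (no fewer than 6 white): C(13,6)·C(8,2) + C(13,7)·C(8,1) + C(13,8)·C(8,0) = 48048 + 13728 + 1287 = 63063.
Probability = 63063/203490 = 1001/3230.

1001/3230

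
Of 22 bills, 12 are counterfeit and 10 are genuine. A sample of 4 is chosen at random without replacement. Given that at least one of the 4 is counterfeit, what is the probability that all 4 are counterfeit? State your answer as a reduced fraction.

99/1421

Work in counts. Selections with at least one counterfeit: C(22,4) − C(10,4) = 7315 − 210 = 7105.
Of those, selections where all 4 are counterfeit: C(12,4) = 495.
Conditional probability = 495/7105 = 99/1421.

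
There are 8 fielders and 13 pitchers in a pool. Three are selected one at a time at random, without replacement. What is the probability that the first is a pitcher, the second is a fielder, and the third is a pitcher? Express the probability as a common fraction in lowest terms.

Multiply the conditional probabilities at each draw: 13/21 · 8/20 · 12/19 = 1248/7980 = 104/665.

104/665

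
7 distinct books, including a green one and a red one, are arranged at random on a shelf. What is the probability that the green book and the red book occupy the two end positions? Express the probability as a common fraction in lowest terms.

There are 7! = 5040 arrangements.
Place the green book and the red book at the ends in 2 ways, arrange the remaining 5 in 5! = 120 ways: 2·120 = 240.
Probability = 240/5040 = 1/21.

1/21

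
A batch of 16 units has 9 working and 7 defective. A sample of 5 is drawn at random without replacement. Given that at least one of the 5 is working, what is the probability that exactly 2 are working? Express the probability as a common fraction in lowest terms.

20/69

Work in counts. Selections with at least one working: C(16,5) − C(7,5) = 4368 − 21 = 4347.
Of those, selections where exactly 2 are working: C(9,2)·C(7,3) = 36·35 = 1260.
Conditional probability = 1260/4347 = 20/69.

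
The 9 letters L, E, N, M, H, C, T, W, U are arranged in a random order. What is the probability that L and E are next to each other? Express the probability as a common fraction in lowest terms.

2/9

There are 9! = 362880 arrangements.
Treat L and E as a block: 8! arrangements of the blocks × 2 orders within the block = 2·40320 = 80640.
Probability = 80640/362880 = 2/9.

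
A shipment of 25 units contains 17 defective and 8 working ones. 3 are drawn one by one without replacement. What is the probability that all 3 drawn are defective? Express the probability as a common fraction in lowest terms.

34/115

Multiply the conditional probabilities at each draw: 17/25 · 16/24 · 15/23 = 4080/13800 = 34/115.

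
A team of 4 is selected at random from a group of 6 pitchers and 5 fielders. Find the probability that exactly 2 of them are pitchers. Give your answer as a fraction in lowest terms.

The sample space is all 4-subsets of the 11: C(11,4) = 330.
Selections with exactly 2 pitchers: choose 2 of the 6 pitchers and 2 of the 5 fielders, C(6,2)·C(5,2) = 15·10 = 150.
Probability = 150/330 = 5/11.

5/11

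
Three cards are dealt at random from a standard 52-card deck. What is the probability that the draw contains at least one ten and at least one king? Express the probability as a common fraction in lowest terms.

There are C(52,3) = 22100 possible draws.
By inclusion-exclusion on the complements, draws missing all tens or all kings: C(48,3) + C(48,3) − C(44,3) = 17296 + 17296 − 13244 = 21348.
So draws with at least one of each: 22100 − 21348 = 752, probability 752/22100 = 188/5525.

188/5525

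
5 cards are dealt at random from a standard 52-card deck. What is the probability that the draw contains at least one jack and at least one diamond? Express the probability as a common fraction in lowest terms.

There are C(52,5) = 2598960 possible draws.
By inclusion-exclusion on the complements, draws missing all jacks or all diamonds: C(48,5) + C(39,5) − C(36,5) = 1712304 + 575757 − 376992 = 1911069.
So draws with at least one of each: 2598960 − 1911069 = 687891, probability 687891/2598960 = 229297/866320.

229297/866320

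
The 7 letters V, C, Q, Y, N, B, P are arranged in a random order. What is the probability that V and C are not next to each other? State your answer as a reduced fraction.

There are 7! = 5040 arrangements.
Arrangements with V and C adjacent: 2·6! = 1440.
So not adjacent: 5040 − 1440 = 3600, probability 3600/5040 = 5/7.

5/7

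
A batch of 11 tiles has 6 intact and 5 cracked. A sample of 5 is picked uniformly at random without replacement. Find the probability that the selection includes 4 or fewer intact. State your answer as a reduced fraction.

76/77

Total selections: C(11,5) = 462.
Favorable selections (4 or fewer intact): C(6,0)·C(5,5) + C(6,1)·C(5,4) + C(6,2)·C(5,3) + C(6,3)·C(5,2) + C(6,4)·C(5,1) = 1 + 30 + 150 + 200 + 75 = 456.
Probability = 456/462 = 76/77.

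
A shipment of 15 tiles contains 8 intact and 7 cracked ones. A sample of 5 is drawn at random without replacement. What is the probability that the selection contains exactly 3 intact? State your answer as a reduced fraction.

56/143

There are C(15,5) = 3003 ways to choose 5 from 15.
Selections with exactly 3 intact: choose 3 of the 8 intact and 2 of the 7 cracked, C(8,3)·C(7,2) = 56·21 = 1176.
Probability = 1176/3003 = 56/143.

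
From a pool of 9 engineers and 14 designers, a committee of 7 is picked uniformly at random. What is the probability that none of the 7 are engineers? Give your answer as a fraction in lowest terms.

There are C(23,7) = 245157 possible selections.
Selections with no engineers (all designers): C(14,7) = 3432.
Probability = 3432/245157 = 104/7429.

104/7429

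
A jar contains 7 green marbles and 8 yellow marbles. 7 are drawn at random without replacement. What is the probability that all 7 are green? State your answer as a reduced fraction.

1/6435

There are C(15,7) = 6435 possible selections.
Selections with all green: C(7,7) = 1.
Probability = 1/6435.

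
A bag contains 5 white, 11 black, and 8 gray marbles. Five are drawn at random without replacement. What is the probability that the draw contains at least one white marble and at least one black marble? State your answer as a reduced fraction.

385/552

There are C(24,5) = 42504 possible draws.
By inclusion-exclusion on the complements, draws missing all white or all black: C(19,5) + C(13,5) − C(8,5) = 11628 + 1287 − 56 = 12859.
So draws with at least one of each: 42504 − 12859 = 29645, probability 29645/42504 = 385/552.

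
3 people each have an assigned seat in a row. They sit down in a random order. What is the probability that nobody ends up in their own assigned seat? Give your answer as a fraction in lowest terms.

1/3

There are 3! = 6 seatings.
By inclusion-exclusion, seatings with no fixed points: C(3,0)·3! − C(3,1)·2! + C(3,2)·1! − C(3,3)·0! = 2.
Probability = 2/6 = 1/3.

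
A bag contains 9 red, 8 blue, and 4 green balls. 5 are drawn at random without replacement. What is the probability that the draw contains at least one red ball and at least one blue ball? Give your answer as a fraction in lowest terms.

There are C(21,5) = 20349 possible draws.
By inclusion-exclusion on the complements, draws missing all red or all blue: C(12,5) + C(13,5) − C(4,5) = 792 + 1287 − 0 = 2079.
So draws with at least one of each: 20349 − 2079 = 18270, probability 18270/20349 = 290/323.

290/323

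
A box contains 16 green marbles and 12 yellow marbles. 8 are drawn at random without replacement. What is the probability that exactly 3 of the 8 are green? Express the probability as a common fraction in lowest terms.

Total number of selections: C(28,8) = 3108105.
Selections with exactly 3 green: choose 3 of the 16 green and 5 of the 12 yellow, C(16,3)·C(12,5) = 560·792 = 443520.
Probability = 443520/3108105 = 128/897.

128/897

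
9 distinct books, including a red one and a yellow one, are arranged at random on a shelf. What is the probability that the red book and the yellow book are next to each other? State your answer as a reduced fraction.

2/9

There are 9! = 362880 arrangements.
Treat the red book and the yellow book as a block: 8! arrangements of the blocks × 2 orders within the block = 2·40320 = 80640.
Probability = 80640/362880 = 2/9.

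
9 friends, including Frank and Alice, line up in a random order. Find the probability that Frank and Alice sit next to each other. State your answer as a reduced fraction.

2/9

There are 9! = 362880 arrangements.
Treat Frank and Alice as a block: 8! arrangements of the blocks × 2 orders within the block = 2·40320 = 80640.
Probability = 80640/362880 = 2/9.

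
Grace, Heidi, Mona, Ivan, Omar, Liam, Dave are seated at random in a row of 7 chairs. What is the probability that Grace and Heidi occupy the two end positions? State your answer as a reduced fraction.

1/21

There are 7! = 5040 arrangements.
Place Grace and Heidi at the ends in 2 ways, arrange the remaining 5 in 5! = 120 ways: 2·120 = 240.
Probability = 240/5040 = 1/21.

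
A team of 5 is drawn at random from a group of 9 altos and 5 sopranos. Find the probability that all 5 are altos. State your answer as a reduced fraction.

9/143

There are C(14,5) = 2002 possible selections.
Selections with all altos: C(9,5) = 126.
Probability = 126/2002 = 9/143.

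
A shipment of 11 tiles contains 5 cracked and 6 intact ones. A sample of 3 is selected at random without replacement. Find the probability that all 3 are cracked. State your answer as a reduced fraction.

2/33

There are C(11,3) = 165 possible selections.
Selections with all cracked: C(5,3) = 10.
Probability = 10/165 = 2/33.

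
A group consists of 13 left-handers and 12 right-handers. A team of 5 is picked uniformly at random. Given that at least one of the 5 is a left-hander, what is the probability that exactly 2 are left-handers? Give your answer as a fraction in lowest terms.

Work in counts. Selections with at least one left-hander: C(25,5) − C(12,5) = 53130 − 792 = 52338.
Of those, selections where exactly 2 are left-handers: C(13,2)·C(12,3) = 78·220 = 17160.
Conditional probability = 17160/52338 = 20/61.

20/61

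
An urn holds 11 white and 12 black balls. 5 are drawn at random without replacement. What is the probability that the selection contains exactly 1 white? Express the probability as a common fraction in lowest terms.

Total number of selections: C(23,5) = 33649.
Selections with exactly 1 white: choose 1 of the 11 white and 4 of the 12 black, C(11,1)·C(12,4) = 11·495 = 5445.
Probability = 5445/33649 = 495/3059.

495/3059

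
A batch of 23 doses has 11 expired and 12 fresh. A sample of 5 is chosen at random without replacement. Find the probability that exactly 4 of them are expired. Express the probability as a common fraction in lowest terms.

360/3059

There are C(23,5) = 33649 ways to choose 5 from 23.
Selections with exactly 4 expired: choose 4 of the 11 expired and 1 of the 12 fresh, C(11,4)·C(12,1) = 330·12 = 3960.
Probability = 3960/33649 = 360/3059.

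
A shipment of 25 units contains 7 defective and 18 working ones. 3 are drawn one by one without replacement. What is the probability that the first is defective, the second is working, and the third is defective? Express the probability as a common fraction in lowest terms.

63/1150

Multiply the conditional probabilities at each draw: 7/25 · 18/24 · 6/23 = 756/13800 = 63/1150.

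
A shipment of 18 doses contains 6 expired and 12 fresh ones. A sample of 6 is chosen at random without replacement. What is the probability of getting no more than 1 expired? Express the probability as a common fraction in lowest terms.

473/1547

Total selections: C(18,6) = 18564.
Favorable selections (no more than 1 expired): C(6,0)·C(12,6) + C(6,1)·C(12,5) = 924 + 4752 = 5676.
Probability = 5676/18564 = 473/1547.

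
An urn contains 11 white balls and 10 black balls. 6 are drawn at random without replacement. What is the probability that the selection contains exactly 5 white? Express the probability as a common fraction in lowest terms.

55/646

Total number of selections: C(21,6) = 54264.
Selections with exactly 5 white: choose 5 of the 11 white and 1 of the 10 black, C(11,5)·C(10,1) = 462·10 = 4620.
Probability = 4620/54264 = 55/646.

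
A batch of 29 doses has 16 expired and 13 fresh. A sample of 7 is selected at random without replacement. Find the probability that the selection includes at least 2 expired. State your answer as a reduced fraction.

There are C(29,7) = 1560780 ways to choose the 7.
Favorable selections (at least 2 expired): C(16,2)·C(13,5) + C(16,3)·C(13,4) + C(16,4)·C(13,3) + C(16,5)·C(13,2) + C(16,6)·C(13,1) + C(16,7)·C(13,0) = 154440 + 400400 + 520520 + 340704 + 104104 + 11440 = 1531608.
Probability = 1531608/1560780 = 9818/10005.

9818/10005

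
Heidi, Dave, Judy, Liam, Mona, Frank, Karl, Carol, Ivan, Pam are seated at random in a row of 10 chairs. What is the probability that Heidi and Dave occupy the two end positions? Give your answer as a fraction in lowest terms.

1/45

There are 10! = 3628800 arrangements.
Place Heidi and Dave at the ends in 2 ways, arrange the remaining 8 in 8! = 40320 ways: 2·40320 = 80640.
Probability = 80640/3628800 = 1/45.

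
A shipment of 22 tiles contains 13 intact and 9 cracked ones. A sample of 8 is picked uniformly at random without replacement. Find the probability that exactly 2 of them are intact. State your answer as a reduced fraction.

There are C(22,8) = 319770 ways to choose 8 from 22.
Selections with exactly 2 intact: choose 2 of the 13 intact and 6 of the 9 cracked, C(13,2)·C(9,6) = 78·84 = 6552.
Probability = 6552/319770 = 364/17765.

364/17765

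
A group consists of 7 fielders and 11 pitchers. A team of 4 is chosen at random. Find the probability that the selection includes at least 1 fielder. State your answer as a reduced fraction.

Total selections: C(18,4) = 3060.
The complement is all 4 are pitchers: C(11,4) = 330.
Probability = 1 − 330/3060 = 2730/3060 = 91/102.

91/102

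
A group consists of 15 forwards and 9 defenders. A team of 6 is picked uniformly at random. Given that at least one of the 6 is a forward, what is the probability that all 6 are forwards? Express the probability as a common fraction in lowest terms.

Work in counts. Selections with at least one forward: C(24,6) − C(9,6) = 134596 − 84 = 134512.
Of those, selections where all 6 are forwards: C(15,6) = 5005.
Conditional probability = 5005/134512 = 715/19216.

715/19216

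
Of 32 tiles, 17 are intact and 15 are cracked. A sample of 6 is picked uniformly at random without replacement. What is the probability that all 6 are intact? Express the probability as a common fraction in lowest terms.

There are C(32,6) = 906192 possible selections.
Selections with all intact: C(17,6) = 12376.
Probability = 12376/906192 = 221/16182.

221/16182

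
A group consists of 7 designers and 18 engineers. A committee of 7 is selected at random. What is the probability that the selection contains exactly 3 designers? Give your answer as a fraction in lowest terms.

1071/4807

The sample space is all 7-subsets of the 25: C(25,7) = 480700.
Selections with exactly 3 designers: choose 3 of the 7 designers and 4 of the 18 engineers, C(7,3)·C(18,4) = 35·3060 = 107100.
Probability = 107100/480700 = 1071/4807.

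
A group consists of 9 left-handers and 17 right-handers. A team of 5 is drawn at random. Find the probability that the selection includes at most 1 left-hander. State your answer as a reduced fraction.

6902/16445

Total selections: C(26,5) = 65780.
Favorable selections (at most 1 left-hander): C(9,0)·C(17,5) + C(9,1)·C(17,4) = 6188 + 21420 = 27608.
Probability = 27608/65780 = 6902/16445.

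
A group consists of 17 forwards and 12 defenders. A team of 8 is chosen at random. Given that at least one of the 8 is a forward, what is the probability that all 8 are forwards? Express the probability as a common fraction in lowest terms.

13/2295

Work in counts. Selections with at least one forward: C(29,8) − C(12,8) = 4292145 − 495 = 4291650.
Of those, selections where all 8 are forwards: C(17,8) = 24310.
Conditional probability = 24310/4291650 = 13/2295.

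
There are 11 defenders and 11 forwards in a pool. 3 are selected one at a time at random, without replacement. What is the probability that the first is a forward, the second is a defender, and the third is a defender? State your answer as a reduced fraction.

Multiply the conditional probabilities at each draw: 11/22 · 11/21 · 10/20 = 1210/9240 = 11/84.

11/84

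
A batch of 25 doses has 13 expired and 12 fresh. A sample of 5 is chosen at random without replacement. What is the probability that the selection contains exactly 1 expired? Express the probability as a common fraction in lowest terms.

39/322

The sample space is all 5-subsets of the 25: C(25,5) = 53130.
Selections with exactly 1 expired: choose 1 of the 13 expired and 4 of the 12 fresh, C(13,1)·C(12,4) = 13·495 = 6435.
Probability = 6435/53130 = 39/322.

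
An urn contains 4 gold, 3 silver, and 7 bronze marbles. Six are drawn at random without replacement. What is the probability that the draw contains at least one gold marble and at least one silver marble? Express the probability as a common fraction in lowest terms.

There are C(14,6) = 3003 possible draws.
By inclusion-exclusion on the complements, draws missing all gold or all silver: C(10,6) + C(11,6) − C(7,6) = 210 + 462 − 7 = 665.
So draws with at least one of each: 3003 − 665 = 2338, probability 2338/3003 = 334/429.

334/429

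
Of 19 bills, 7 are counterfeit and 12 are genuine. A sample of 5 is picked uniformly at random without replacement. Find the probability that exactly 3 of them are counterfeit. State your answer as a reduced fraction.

385/1938

Total number of selections: C(19,5) = 11628.
Selections with exactly 3 counterfeit: choose 3 of the 7 counterfeit and 2 of the 12 genuine, C(7,3)·C(12,2) = 35·66 = 2310.
Probability = 2310/11628 = 385/1938.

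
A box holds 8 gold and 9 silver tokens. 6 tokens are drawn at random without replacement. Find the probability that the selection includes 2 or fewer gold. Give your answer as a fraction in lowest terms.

There are C(17,6) = 12376 ways to choose the 6.
Favorable selections (2 or fewer gold): C(8,0)·C(9,6) + C(8,1)·C(9,5) + C(8,2)·C(9,4) = 84 + 1008 + 3528 = 4620.
Probability = 4620/12376 = 165/442.

165/442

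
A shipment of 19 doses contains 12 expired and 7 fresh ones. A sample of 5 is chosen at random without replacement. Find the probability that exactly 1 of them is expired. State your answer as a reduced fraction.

35/969

There are C(19,5) = 11628 ways to choose 5 from 19.
Selections with exactly 1 expired: choose 1 of the 12 expired and 4 of the 7 fresh, C(12,1)·C(7,4) = 12·35 = 420.
Probability = 420/11628 = 35/969.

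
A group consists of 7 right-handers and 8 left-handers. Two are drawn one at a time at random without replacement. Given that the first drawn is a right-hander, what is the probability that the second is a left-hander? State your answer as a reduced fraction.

After removing one right-hander, 14 remain: 6 right-handers and 8 left-handers.
So the probability the next is a left-hander is 8/14 = 4/7.

4/7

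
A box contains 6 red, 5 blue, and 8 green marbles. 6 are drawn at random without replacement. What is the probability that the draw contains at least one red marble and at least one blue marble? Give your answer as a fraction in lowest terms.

There are C(19,6) = 27132 possible draws.
By inclusion-exclusion on the complements, draws missing all red or all blue: C(13,6) + C(14,6) − C(8,6) = 1716 + 3003 − 28 = 4691.
So draws with at least one of each: 27132 − 4691 = 22441, probability 22441/27132.

22441/27132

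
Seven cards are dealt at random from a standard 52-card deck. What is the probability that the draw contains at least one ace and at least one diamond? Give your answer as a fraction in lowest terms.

There are C(52,7) = 133784560 possible draws.
By inclusion-exclusion on the complements, draws missing all aces or all diamonds: C(48,7) + C(39,7) − C(36,7) = 73629072 + 15380937 − 8347680 = 80662329.
So draws with at least one of each: 133784560 − 80662329 = 53122231, probability 53122231/133784560.

53122231/133784560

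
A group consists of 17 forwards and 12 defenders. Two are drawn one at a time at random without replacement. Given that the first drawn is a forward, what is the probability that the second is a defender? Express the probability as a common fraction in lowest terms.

After removing one forward, 28 remain: 16 forwards and 12 defenders.
So the probability the next is a defender is 12/28 = 3/7.

3/7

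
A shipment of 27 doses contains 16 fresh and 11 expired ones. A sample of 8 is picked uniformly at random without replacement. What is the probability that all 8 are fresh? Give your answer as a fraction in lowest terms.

2/345

There are C(27,8) = 2220075 possible selections.
Selections with all fresh: C(16,8) = 12870.
Probability = 12870/2220075 = 2/345.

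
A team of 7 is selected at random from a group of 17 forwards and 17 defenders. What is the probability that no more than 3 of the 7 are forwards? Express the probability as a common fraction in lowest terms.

1/2

Total selections: C(34,7) = 5379616.
Favorable selections (no more than 3 forwards): C(17,0)·C(17,7) + C(17,1)·C(17,6) + C(17,2)·C(17,5) + C(17,3)·C(17,4) = 19448 + 210392 + 841568 + 1618400 = 2689808.
Probability = 2689808/5379616 = 1/2.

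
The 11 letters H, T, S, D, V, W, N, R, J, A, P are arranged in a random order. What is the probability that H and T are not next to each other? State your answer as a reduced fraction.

There are 11! = 39916800 arrangements.
Arrangements with H and T adjacent: 2·10! = 7257600.
So not adjacent: 39916800 − 7257600 = 32659200, probability 32659200/39916800 = 9/11.

9/11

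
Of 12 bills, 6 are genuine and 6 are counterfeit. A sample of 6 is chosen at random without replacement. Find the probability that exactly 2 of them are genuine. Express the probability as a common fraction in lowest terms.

75/308

There are C(12,6) = 924 ways to choose 6 from 12.
Selections with exactly 2 genuine: choose 2 of the 6 genuine and 4 of the 6 counterfeit, C(6,2)·C(6,4) = 15·15 = 225.
Probability = 225/924 = 75/308.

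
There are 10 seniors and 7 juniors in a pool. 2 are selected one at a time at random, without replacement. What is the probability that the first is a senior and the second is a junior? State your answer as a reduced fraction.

Multiply the conditional probabilities at each draw: 10/17 · 7/16 = 70/272 = 35/136.

35/136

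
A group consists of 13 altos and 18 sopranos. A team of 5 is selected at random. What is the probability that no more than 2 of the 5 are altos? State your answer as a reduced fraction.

4148/6293

There are C(31,5) = 169911 ways to choose the 5.
Favorable selections (no more than 2 altos): C(13,0)·C(18,5) + C(13,1)·C(18,4) + C(13,2)·C(18,3) = 8568 + 39780 + 63648 = 111996.
Probability = 111996/169911 = 4148/6293.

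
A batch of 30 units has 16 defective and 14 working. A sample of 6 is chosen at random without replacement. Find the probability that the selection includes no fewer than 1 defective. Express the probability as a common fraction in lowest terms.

Total selections: C(30,6) = 593775.
The complement is all 6 are working: C(14,6) = 3003.
Probability = 1 − 3003/593775 = 590772/593775 = 2164/2175.

2164/2175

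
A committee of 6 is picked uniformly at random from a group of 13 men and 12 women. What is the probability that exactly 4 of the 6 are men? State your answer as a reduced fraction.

429/1610

There are C(25,6) = 177100 ways to choose 6 from 25.
Selections with exactly 4 men: choose 4 of the 13 men and 2 of the 12 women, C(13,4)·C(12,2) = 715·66 = 47190.
Probability = 47190/177100 = 429/1610.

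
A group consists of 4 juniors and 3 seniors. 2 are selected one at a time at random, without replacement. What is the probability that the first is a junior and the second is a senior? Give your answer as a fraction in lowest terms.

2/7

Multiply the conditional probabilities at each draw: 4/7 · 3/6 = 12/42 = 2/7.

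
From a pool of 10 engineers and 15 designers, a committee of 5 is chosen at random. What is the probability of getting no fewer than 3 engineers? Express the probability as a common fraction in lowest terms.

Total selections: C(25,5) = 53130.
Favorable selections (no fewer than 3 engineers): C(10,3)·C(15,2) + C(10,4)·C(15,1) + C(10,5)·C(15,0) = 12600 + 3150 + 252 = 16002.
Probability = 16002/53130 = 381/1265.

381/1265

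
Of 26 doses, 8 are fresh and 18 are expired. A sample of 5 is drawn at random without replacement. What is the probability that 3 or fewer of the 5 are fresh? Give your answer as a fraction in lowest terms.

There are C(26,5) = 65780 ways to choose the 5.
Count the complement (more than 3 fresh): C(8,4)·C(18,1) + C(8,5)·C(18,0) = 1260 + 56 = 1316.
Probability = 1 − 1316/65780 = 64464/65780 = 16116/16445.

16116/16445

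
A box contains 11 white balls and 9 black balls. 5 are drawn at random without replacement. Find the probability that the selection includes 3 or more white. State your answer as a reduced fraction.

781/1292

Total selections: C(20,5) = 15504.
Favorable selections (3 or more white): C(11,3)·C(9,2) + C(11,4)·C(9,1) + C(11,5)·C(9,0) = 5940 + 2970 + 462 = 9372.
Probability = 9372/15504 = 781/1292.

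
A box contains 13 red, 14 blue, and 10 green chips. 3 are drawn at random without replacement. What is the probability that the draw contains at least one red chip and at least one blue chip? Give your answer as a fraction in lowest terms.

39/74

There are C(37,3) = 7770 possible draws.
By inclusion-exclusion on the complements, draws missing all red or all blue: C(24,3) + C(23,3) − C(10,3) = 2024 + 1771 − 120 = 3675.
So draws with at least one of each: 7770 − 3675 = 4095, probability 4095/7770 = 39/74.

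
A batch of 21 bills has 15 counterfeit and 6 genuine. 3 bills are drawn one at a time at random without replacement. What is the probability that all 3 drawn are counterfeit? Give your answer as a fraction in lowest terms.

Multiply the conditional probabilities at each draw: 15/21 · 14/20 · 13/19 = 2730/7980 = 13/38.

13/38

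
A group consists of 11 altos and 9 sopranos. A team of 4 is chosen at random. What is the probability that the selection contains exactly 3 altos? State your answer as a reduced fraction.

There are C(20,4) = 4845 ways to choose 4 from 20.
Selections with exactly 3 altos: choose 3 of the 11 altos and 1 of the 9 sopranos, C(11,3)·C(9,1) = 165·9 = 1485.
Probability = 1485/4845 = 99/323.

99/323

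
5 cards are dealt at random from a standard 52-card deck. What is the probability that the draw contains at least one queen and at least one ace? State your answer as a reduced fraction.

6509/64974

There are C(52,5) = 2598960 possible draws.
By inclusion-exclusion on the complements, draws missing all queens or all aces: C(48,5) + C(48,5) − C(44,5) = 1712304 + 1712304 − 1086008 = 2338600.
So draws with at least one of each: 2598960 − 2338600 = 260360, probability 260360/2598960 = 6509/64974.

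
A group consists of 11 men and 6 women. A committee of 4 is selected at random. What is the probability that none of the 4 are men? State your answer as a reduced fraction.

3/476

There are C(17,4) = 2380 possible selections.
Selections with no men (all women): C(6,4) = 15.
Probability = 15/2380 = 3/476.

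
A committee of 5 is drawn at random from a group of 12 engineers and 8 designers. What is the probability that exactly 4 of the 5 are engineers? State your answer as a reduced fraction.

Total number of selections: C(20,5) = 15504.
Selections with exactly 4 engineers: choose 4 of the 12 engineers and 1 of the 8 designers, C(12,4)·C(8,1) = 495·8 = 3960.
Probability = 3960/15504 = 165/646.

165/646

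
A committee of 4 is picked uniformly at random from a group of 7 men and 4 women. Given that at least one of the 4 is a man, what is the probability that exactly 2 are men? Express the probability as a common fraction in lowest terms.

Work in counts. Selections with at least one man: C(11,4) − C(4,4) = 330 − 1 = 329.
Of those, selections where exactly 2 are men: C(7,2)·C(4,2) = 21·6 = 126.
Conditional probability = 126/329 = 18/47.

18/47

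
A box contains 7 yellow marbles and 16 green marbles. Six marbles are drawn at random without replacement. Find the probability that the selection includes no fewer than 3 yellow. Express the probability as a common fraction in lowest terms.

There are C(23,6) = 100947 ways to choose the 6.
Count the complement (fewer than 3 yellow): C(7,0)·C(16,6) + C(7,1)·C(16,5) + C(7,2)·C(16,4) = 8008 + 30576 + 38220 = 76804.
Probability = 1 − 76804/100947 = 24143/100947 = 3449/14421.

3449/14421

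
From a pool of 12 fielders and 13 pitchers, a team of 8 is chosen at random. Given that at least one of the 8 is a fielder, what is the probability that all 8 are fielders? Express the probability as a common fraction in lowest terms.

Work in counts. Selections with at least one fielder: C(25,8) − C(13,8) = 1081575 − 1287 = 1080288.
Of those, selections where all 8 are fielders: C(12,8) = 495.
Conditional probability = 495/1080288 = 5/10912.

5/10912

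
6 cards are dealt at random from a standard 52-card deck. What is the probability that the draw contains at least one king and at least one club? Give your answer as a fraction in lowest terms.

There are C(52,6) = 20358520 possible draws.
By inclusion-exclusion on the complements, draws missing all kings or all clubs: C(48,6) + C(39,6) − C(36,6) = 12271512 + 3262623 − 1947792 = 13586343.
So draws with at least one of each: 20358520 − 13586343 = 6772177, probability 6772177/20358520.

6772177/20358520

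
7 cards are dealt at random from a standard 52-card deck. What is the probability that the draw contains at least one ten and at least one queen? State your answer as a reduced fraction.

There are C(52,7) = 133784560 possible draws.
By inclusion-exclusion on the complements, draws missing all tens or all queens: C(48,7) + C(48,7) − C(44,7) = 73629072 + 73629072 − 38320568 = 108937576.
So draws with at least one of each: 133784560 − 108937576 = 24846984, probability 24846984/133784560 = 3105873/16723070.

3105873/16723070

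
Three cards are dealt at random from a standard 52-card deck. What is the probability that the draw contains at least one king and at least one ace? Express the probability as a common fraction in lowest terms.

There are C(52,3) = 22100 possible draws.
By inclusion-exclusion on the complements, draws missing all kings or all aces: C(48,3) + C(48,3) − C(44,3) = 17296 + 17296 − 13244 = 21348.
So draws with at least one of each: 22100 − 21348 = 752, probability 752/22100 = 188/5525.

188/5525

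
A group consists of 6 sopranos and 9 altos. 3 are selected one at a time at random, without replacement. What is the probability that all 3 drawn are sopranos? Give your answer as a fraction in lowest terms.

4/91

Multiply the conditional probabilities at each draw: 6/15 · 5/14 · 4/13 = 120/2730 = 4/91.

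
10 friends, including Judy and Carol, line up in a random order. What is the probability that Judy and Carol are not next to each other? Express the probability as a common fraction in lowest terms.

4/5

There are 10! = 3628800 arrangements.
Arrangements with Judy and Carol adjacent: 2·9! = 725760.
So not adjacent: 3628800 − 725760 = 2903040, probability 2903040/3628800 = 4/5.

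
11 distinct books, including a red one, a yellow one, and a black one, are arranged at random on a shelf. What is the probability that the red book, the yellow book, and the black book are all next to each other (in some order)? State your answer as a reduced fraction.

There are 11! = 39916800 arrangements.
Treat the three as one block: 9! placements × 3! orders within the block = 362880·6 = 2177280.
Probability = 2177280/39916800 = 3/55.

3/55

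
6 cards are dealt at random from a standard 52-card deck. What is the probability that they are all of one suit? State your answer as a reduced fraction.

There are C(52,6) = 20358520 possible 6-card hands.
Hands of one suit: 4 suits × C(13,6) = 4·1716 = 6864.
Probability = 6864/20358520 = 66/195755.

66/195755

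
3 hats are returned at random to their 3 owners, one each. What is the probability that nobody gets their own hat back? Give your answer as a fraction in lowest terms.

1/3

There are 3! = 6 assignments.
By inclusion-exclusion, assignments with no fixed points: C(3,0)·3! − C(3,1)·2! + C(3,2)·1! − C(3,3)·0! = 2.
Probability = 2/6 = 1/3.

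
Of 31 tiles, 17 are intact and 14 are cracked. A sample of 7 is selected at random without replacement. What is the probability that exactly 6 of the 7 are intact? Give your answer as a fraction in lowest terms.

Total number of selections: C(31,7) = 2629575.
Selections with exactly 6 intact: choose 6 of the 17 intact and 1 of the 14 cracked, C(17,6)·C(14,1) = 12376·14 = 173264.
Probability = 173264/2629575 = 13328/202275.

13328/202275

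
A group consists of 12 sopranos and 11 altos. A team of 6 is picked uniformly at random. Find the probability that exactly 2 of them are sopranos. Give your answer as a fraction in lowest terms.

660/3059

There are C(23,6) = 100947 ways to choose 6 from 23.
Selections with exactly 2 sopranos: choose 2 of the 12 sopranos and 4 of the 11 altos, C(12,2)·C(11,4) = 66·330 = 21780.
Probability = 21780/100947 = 660/3059.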